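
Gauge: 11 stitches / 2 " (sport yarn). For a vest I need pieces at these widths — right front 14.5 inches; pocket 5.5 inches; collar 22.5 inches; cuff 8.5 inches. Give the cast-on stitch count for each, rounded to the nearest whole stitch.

Rate = 11/2 = 5.5 sts per in.
right front: 14.5 × 5.5 = 79.75 → 80.
pocket: 5.5 × 5.5 = 30.25 → 30.
collar: 22.5 × 5.5 = 123.75 → 124.
cuff: 8.5 × 5.5 = 46.75 → 47.

right front 80; pocket 30; collar 124; cuff 47.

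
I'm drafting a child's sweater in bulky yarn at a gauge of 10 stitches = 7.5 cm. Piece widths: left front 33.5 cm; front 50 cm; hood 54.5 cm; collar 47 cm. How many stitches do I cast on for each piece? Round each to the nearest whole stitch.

left front 45; front 67; hood 73; collar 63.

Rate = 10/7.5 = 1.333 sts per cm.
left front: 33.5 × 1.333 = 44.67 → 45.
front: 50 × 1.333 = 66.67 → 67.
hood: 54.5 × 1.333 = 72.67 → 73.
collar: 47 × 1.333 = 62.67 → 63.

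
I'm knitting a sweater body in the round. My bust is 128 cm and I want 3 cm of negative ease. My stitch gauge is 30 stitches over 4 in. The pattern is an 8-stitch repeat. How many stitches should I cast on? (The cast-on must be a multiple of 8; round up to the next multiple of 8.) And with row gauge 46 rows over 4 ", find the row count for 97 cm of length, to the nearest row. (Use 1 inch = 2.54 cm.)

Cast on 376 stitches; work 439 rows.

Finished = 128 − 3 = 125 cm.
125 cm × 1/2.54 = 49.21 inches.
30/4 = 7.5 sts per in; 49.21 × 7.5 = 369.09 sts.
Next multiple of 8 → 376.
97 cm = 38.19 inches; × 11.5 = 439.17 → 439 rows.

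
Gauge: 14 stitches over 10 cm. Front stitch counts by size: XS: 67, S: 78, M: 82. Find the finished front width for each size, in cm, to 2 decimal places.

14/10 = 1.4 sts per cm.
XS: 67 / 1.4 = 47.857 → 47.86 cm.
S: 78 / 1.4 = 55.714 → 55.71 cm.
M: 82 / 1.4 = 58.571 → 58.57 cm.

XS 47.86 cm; S 55.71 cm; M 58.57 cm.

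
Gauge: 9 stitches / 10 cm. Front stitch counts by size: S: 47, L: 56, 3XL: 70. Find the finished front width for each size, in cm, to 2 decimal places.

S 52.22 cm; L 62.22 cm; 3XL 77.78 cm.

9/10 = 0.9 sts per cm.
S: 47 / 0.9 = 52.222 → 52.22 cm.
L: 56 / 0.9 = 62.222 → 62.22 cm.
3XL: 70 / 0.9 = 77.778 → 77.78 cm.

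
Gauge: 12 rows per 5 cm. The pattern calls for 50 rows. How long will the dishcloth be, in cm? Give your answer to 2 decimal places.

12 rows / 5 cm = 2.4 rows per cm.
50 / 2.4 = 20.833 cm.

20.83 cm.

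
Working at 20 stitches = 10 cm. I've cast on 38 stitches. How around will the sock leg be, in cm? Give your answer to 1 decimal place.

19.0 cm.

20 stitches / 10 cm = 2 stitches per cm.
38 / 2 = 19.00 cm.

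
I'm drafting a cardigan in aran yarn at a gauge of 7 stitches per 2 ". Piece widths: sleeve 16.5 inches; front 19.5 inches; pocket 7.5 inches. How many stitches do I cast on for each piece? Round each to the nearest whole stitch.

sleeve 58; front 68; pocket 26.

Rate = 7/2 = 3.5 sts per in.
sleeve: 16.5 × 3.5 = 57.75 → 58.
front: 19.5 × 3.5 = 68.25 → 68.
pocket: 7.5 × 3.5 = 26.25 → 26.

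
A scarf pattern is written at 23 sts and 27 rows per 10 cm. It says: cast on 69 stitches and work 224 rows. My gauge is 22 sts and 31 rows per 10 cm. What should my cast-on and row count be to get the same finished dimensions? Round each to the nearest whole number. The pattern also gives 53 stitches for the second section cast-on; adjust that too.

Cast on 66 stitches; work 257 rows; second section cast-on 51 stitches.

Stitches: 69 × 22/23 = 66.00 → 66.
Rows: 224 × 31/27 = 257.19 → 257.
second section cast-on: 53 × 22/23 = 50.70 → 51.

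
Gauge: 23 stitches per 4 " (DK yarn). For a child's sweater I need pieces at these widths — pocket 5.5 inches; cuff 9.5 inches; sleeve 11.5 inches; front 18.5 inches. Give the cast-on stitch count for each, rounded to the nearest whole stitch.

pocket 32; cuff 55; sleeve 66; front 106.

Rate = 23/4 = 5.75 sts per in.
pocket: 5.5 × 5.75 = 31.62 → 32.
cuff: 9.5 × 5.75 = 54.62 → 55.
sleeve: 11.5 × 5.75 = 66.12 → 66.
front: 18.5 × 5.75 = 106.38 → 106.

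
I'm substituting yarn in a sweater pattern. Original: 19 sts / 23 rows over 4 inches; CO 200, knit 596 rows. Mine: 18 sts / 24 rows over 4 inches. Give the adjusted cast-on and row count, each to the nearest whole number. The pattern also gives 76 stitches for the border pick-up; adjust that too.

Stitches: 200 × 18/19 = 189.47 → 189.
Rows: 596 × 24/23 = 621.91 → 622.
border pick-up: 76 × 18/19 = 72.00 → 72.

Cast on 189 stitches; work 622 rows; border pick-up 72 stitches.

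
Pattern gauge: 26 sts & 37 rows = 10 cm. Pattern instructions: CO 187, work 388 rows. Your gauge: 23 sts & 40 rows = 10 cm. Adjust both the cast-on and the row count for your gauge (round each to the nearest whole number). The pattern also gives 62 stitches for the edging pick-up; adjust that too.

Cast on 165 stitches; work 419 rows; edging pick-up 55 stitches.

Stitches: 187 × 23/26 = 165.42 → 165.
Rows: 388 × 40/37 = 419.46 → 419.
edging pick-up: 62 × 23/26 = 54.85 → 55.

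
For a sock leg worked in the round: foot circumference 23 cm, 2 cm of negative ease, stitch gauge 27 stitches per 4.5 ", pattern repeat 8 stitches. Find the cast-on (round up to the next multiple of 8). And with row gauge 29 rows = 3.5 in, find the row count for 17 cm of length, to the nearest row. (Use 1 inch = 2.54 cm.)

Finished = 23 − 2 = 21 cm.
21 cm × 1/2.54 = 8.27 inches.
27/4.5 = 6 sts per in; 8.27 × 6 = 49.61 sts.
Next multiple of 8 → 56.
17 cm = 6.69 inches; × 8.286 = 55.46 → 55 rows.

Cast on 56 stitches; work 55 rows.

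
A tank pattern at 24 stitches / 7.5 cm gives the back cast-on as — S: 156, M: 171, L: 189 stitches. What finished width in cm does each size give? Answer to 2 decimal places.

24/7.5 = 3.2 sts per cm.
S: 156 / 3.2 = 48.750 → 48.75 cm.
M: 171 / 3.2 = 53.438 → 53.44 cm.
L: 189 / 3.2 = 59.062 → 59.06 cm.

S 48.75 cm; M 53.44 cm; L 59.06 cm.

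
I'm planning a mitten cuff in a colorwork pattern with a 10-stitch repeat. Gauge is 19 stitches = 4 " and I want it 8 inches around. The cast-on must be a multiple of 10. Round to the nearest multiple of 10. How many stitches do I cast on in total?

Cast on 40 stitches.

19 / 4 = 4.75 sts per inch.
8 × 4.75 = 38.00 sts.
Nearest multiple of 10: 40.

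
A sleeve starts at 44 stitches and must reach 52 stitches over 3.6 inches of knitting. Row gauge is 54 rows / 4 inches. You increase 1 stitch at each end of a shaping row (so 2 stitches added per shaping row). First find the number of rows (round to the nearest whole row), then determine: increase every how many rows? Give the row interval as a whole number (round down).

Increase every 12th row.

Rows = 3.6 × 13.5 = 48.6 → 49 rows.
Stitches to add: 8 → 4 shaping rows (at 2 st each).
49 / 4 = 12.25 → every 12 rows.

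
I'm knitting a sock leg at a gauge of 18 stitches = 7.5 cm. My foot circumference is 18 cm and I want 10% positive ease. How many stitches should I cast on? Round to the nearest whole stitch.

Finished = 18 × 1.10 = 19.80 cm.
18 / 7.5 = 2.4 sts per cm.
19.80 × 2.4 = 47.52 sts.
→ 48 sts.

48 stitches.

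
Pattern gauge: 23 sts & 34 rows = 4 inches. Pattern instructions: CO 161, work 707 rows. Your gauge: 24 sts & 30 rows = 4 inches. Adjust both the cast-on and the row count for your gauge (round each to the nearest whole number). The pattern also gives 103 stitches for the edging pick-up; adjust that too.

Cast on 168 stitches; work 624 rows; edging pick-up 107 stitches.

Stitches: 161 × 24/23 = 168.00 → 168.
Rows: 707 × 30/34 = 623.82 → 624.
edging pick-up: 103 × 24/23 = 107.48 → 107.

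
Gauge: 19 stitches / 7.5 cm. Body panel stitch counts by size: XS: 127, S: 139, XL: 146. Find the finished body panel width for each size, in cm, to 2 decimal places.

XS 50.13 cm; S 54.87 cm; XL 57.63 cm.

19/7.5 = 2.533 sts per cm.
XS: 127 / 2.533 = 50.132 → 50.13 cm.
S: 139 / 2.533 = 54.868 → 54.87 cm.
XL: 146 / 2.533 = 57.632 → 57.63 cm.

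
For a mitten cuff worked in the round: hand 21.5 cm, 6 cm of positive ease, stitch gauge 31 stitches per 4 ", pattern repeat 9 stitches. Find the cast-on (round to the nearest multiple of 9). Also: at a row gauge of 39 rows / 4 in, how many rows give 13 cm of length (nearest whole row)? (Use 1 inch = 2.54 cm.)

Cast on 81 stitches; work 50 rows.

Finished = 21.5 + 6 = 27.5 cm.
27.5 cm × 1/2.54 = 10.83 inches.
31/4 = 7.75 sts per in; 10.83 × 7.75 = 83.91 sts.
Nearest multiple of 9 → 81.
13 cm = 5.12 inches; × 9.75 = 49.90 → 50 rows.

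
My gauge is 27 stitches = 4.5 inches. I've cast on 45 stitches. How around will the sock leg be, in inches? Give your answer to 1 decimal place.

7.5 inches.

27 stitches / 4.5 inch = 6 stitches per inch.
45 / 6 = 7.50 inches.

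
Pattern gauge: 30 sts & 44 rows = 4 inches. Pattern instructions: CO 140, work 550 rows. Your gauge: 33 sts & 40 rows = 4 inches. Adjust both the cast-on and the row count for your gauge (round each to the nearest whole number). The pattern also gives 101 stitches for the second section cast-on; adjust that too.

Stitches: 140 × 33/30 = 154.00 → 154.
Rows: 550 × 40/44 = 500.00 → 500.
second section cast-on: 101 × 33/30 = 111.10 → 111.

Cast on 154 stitches; work 500 rows; second section cast-on 111 stitches.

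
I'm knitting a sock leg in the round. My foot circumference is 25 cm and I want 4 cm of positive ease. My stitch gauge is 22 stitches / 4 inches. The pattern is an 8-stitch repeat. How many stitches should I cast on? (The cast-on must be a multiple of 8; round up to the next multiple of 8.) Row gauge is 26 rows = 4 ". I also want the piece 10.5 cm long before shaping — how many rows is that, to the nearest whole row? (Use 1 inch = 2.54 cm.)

Cast on 64 stitches; work 27 rows.

Finished = 25 + 4 = 29 cm.
29 cm × 1/2.54 = 11.42 inches.
22/4 = 5.5 sts per in; 11.42 × 5.5 = 62.80 sts.
Next multiple of 8 → 64.
10.5 cm = 4.13 inches; × 6.5 = 26.87 → 27 rows.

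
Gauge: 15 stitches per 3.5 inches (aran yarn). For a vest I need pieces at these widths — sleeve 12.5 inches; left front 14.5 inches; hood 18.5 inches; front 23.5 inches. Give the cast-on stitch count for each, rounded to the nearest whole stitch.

Rate = 15/3.5 = 4.286 sts per in.
sleeve: 12.5 × 4.286 = 53.57 → 54.
left front: 14.5 × 4.286 = 62.14 → 62.
hood: 18.5 × 4.286 = 79.29 → 79.
front: 23.5 × 4.286 = 100.71 → 101.

sleeve 54; left front 62; hood 79; front 101.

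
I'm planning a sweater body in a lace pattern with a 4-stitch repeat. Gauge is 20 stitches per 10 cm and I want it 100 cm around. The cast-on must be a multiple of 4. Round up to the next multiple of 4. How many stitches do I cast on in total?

20 / 10 = 2 sts per cm.
100 × 2 = 200.00 sts.
Next multiple of 4: 200.

200 stitches.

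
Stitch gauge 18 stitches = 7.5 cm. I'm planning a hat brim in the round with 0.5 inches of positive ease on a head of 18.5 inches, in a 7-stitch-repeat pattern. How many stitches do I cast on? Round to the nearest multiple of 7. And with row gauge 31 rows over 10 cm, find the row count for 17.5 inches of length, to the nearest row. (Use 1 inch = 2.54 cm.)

Finished = 18.5 + 0.5 = 19 inches.
19 inches × 2.54 = 48.26 cm.
18/7.5 = 2.4 sts per cm; 48.26 × 2.4 = 115.82 sts.
Nearest multiple of 7 → 119.
17.5 inches = 44.45 cm; × 3.1 = 137.79 → 138 rows.

Cast on 119 stitches; work 138 rows.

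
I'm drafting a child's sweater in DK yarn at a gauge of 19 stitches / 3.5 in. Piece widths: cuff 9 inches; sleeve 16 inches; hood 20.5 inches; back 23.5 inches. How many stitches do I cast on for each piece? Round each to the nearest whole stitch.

cuff 49; sleeve 87; hood 111; back 128.

Rate = 19/3.5 = 5.429 sts per in.
cuff: 9 × 5.429 = 48.86 → 49.
sleeve: 16 × 5.429 = 86.86 → 87.
hood: 20.5 × 5.429 = 111.29 → 111.
back: 23.5 × 5.429 = 127.57 → 128.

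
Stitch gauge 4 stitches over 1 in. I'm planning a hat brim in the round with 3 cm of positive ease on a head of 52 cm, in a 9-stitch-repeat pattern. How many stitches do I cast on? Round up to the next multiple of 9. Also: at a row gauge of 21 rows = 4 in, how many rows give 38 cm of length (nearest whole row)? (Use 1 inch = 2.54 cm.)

Finished = 52 + 3 = 55 cm.
55 cm × 1/2.54 = 21.65 inches.
4/1 = 4 sts per in; 21.65 × 4 = 86.61 sts.
Next multiple of 9 → 90.
38 cm = 14.96 inches; × 5.25 = 78.54 → 79 rows.

Cast on 90 stitches; work 79 rows.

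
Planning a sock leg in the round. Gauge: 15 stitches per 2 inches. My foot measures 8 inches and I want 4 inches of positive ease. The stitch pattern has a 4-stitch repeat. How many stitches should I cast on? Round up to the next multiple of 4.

Cast on 92 stitches.

Finished = 8 + 4 = 12 inches.
15 / 2 = 7.5 sts/in.
12 × 7.5 = 90.00 sts.
Next multiple of 4: 92.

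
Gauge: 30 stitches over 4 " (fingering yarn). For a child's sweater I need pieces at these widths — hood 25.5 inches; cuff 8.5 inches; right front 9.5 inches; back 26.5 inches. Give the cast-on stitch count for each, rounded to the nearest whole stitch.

Rate = 30/4 = 7.5 sts per in.
hood: 25.5 × 7.5 = 191.25 → 191.
cuff: 8.5 × 7.5 = 63.75 → 64.
right front: 9.5 × 7.5 = 71.25 → 71.
back: 26.5 × 7.5 = 198.75 → 199.

hood 191; cuff 64; right front 71; back 199.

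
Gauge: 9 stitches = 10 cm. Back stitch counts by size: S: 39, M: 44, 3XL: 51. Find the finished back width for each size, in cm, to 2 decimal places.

S 43.33 cm; M 48.89 cm; 3XL 56.67 cm.

9/10 = 0.9 sts per cm.
S: 39 / 0.9 = 43.333 → 43.33 cm.
M: 44 / 0.9 = 48.889 → 48.89 cm.
3XL: 51 / 0.9 = 56.667 → 56.67 cm.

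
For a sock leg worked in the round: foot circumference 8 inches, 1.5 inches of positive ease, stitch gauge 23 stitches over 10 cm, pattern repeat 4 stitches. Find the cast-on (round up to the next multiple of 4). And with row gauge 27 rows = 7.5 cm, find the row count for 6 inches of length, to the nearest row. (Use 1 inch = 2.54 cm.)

Cast on 56 stitches; work 55 rows.

Finished = 8 + 1.5 = 9.5 inches.
9.5 inches × 2.54 = 24.13 cm.
23/10 = 2.3 sts per cm; 24.13 × 2.3 = 55.50 sts.
Next multiple of 4 → 56.
6 inches = 15.24 cm; × 3.6 = 54.86 → 55 rows.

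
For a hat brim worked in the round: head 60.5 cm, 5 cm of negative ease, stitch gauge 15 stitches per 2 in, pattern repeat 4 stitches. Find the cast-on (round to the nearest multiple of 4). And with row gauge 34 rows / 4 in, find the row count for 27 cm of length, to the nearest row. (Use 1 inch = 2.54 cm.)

Cast on 164 stitches; work 90 rows.

Finished = 60.5 − 5 = 55.5 cm.
55.5 cm × 1/2.54 = 21.85 inches.
15/2 = 7.5 sts per in; 21.85 × 7.5 = 163.88 sts.
Nearest multiple of 4 → 164.
27 cm = 10.63 inches; × 8.5 = 90.35 → 90 rows.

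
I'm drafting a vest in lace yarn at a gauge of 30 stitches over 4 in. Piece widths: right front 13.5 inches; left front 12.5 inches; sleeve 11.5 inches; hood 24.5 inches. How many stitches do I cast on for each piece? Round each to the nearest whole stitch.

Rate = 30/4 = 7.5 sts per in.
right front: 13.5 × 7.5 = 101.25 → 101.
left front: 12.5 × 7.5 = 93.75 → 94.
sleeve: 11.5 × 7.5 = 86.25 → 86.
hood: 24.5 × 7.5 = 183.75 → 184.

right front 101; left front 94; sleeve 86; hood 184.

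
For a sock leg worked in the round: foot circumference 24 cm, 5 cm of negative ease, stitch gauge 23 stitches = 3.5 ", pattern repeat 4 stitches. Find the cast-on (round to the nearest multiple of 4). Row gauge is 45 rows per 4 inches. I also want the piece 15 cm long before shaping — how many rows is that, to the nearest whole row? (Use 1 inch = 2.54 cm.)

Cast on 48 stitches; work 66 rows.

Finished = 24 − 5 = 19 cm.
19 cm × 1/2.54 = 7.48 inches.
23/3.5 = 6.571 sts per in; 7.48 × 6.571 = 49.16 sts.
Nearest multiple of 4 → 48.
15 cm = 5.91 inches; × 11.25 = 66.44 → 66 rows.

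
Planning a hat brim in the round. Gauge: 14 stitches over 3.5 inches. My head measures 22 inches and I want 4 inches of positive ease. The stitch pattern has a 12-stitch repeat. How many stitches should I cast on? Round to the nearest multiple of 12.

Finished = 22 + 4 = 26 inches.
14 / 3.5 = 4 sts/in.
26 × 4 = 104.00 sts.
Nearest multiple of 12: 108.

Cast on 108 stitches.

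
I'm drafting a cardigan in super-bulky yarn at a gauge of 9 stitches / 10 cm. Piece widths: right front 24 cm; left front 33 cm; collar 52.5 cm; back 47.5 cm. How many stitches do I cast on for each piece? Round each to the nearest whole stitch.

right front 22; left front 30; collar 47; back 43.

Rate = 9/10 = 0.9 sts per cm.
right front: 24 × 0.9 = 21.60 → 22.
left front: 33 × 0.9 = 29.70 → 30.
collar: 52.5 × 0.9 = 47.25 → 47.
back: 47.5 × 0.9 = 42.75 → 43.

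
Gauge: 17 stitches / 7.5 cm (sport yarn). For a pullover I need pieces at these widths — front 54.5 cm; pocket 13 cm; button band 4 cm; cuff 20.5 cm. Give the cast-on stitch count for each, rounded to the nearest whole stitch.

Rate = 17/7.5 = 2.267 sts per cm.
front: 54.5 × 2.267 = 123.53 → 124.
pocket: 13 × 2.267 = 29.47 → 29.
button band: 4 × 2.267 = 9.07 → 9.
cuff: 20.5 × 2.267 = 46.47 → 46.

front 124; pocket 29; button band 9; cuff 46.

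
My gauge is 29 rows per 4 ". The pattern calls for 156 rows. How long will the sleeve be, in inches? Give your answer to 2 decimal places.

29 rows / 4 inch = 7.25 rows per inch.
156 / 7.25 = 21.517 inches.

21.52 inches.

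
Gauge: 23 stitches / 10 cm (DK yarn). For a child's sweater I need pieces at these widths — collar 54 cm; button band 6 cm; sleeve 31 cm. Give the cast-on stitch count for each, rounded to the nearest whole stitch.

collar 124; button band 14; sleeve 71.

Rate = 23/10 = 2.3 sts per cm.
collar: 54 × 2.3 = 124.20 → 124.
button band: 6 × 2.3 = 13.80 → 14.
sleeve: 31 × 2.3 = 71.30 → 71.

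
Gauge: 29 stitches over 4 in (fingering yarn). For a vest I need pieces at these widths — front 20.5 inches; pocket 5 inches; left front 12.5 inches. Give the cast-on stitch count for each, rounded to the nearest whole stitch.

front 149; pocket 36; left front 91.

Rate = 29/4 = 7.25 sts per in.
front: 20.5 × 7.25 = 148.62 → 149.
pocket: 5 × 7.25 = 36.25 → 36.
left front: 12.5 × 7.25 = 90.62 → 91.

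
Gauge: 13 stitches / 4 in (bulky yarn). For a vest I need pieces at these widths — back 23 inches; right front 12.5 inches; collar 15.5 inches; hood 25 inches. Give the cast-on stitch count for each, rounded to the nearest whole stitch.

Rate = 13/4 = 3.25 sts per in.
back: 23 × 3.25 = 74.75 → 75.
right front: 12.5 × 3.25 = 40.62 → 41.
collar: 15.5 × 3.25 = 50.38 → 50.
hood: 25 × 3.25 = 81.25 → 81.

back 75; right front 41; collar 50; hood 81.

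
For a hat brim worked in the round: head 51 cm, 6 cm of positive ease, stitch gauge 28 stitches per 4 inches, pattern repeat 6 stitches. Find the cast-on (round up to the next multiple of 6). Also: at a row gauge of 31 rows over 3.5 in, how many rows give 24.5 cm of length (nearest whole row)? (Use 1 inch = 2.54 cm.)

Finished = 51 + 6 = 57 cm.
57 cm × 1/2.54 = 22.44 inches.
28/4 = 7 sts per in; 22.44 × 7 = 157.09 sts.
Next multiple of 6 → 162.
24.5 cm = 9.65 inches; × 8.857 = 85.43 → 85 rows.

Cast on 162 stitches; work 85 rows.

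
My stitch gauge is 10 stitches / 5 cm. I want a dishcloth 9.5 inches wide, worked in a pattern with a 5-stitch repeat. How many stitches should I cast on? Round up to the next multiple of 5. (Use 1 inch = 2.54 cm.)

9.5 in = 9.5 × 2.54 = 24.13 cm.
10 / 5 = 2 sts/cm.
24.13 × 2 = 48.26 sts.
→ 50.

CO 50 sts.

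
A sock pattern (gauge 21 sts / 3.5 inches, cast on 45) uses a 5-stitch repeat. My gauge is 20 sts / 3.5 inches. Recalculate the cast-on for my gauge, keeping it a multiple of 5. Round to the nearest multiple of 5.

45 stitches.

45 × 20 / 21 = 42.86.
Nearest multiple of 5: 45.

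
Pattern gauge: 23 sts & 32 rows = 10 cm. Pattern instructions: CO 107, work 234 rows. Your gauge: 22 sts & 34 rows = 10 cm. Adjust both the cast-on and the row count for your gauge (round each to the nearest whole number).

Cast on 102 stitches; work 249 rows.

Stitches: 107 × 22/23 = 102.35 → 102.
Rows: 234 × 34/32 = 248.62 → 249.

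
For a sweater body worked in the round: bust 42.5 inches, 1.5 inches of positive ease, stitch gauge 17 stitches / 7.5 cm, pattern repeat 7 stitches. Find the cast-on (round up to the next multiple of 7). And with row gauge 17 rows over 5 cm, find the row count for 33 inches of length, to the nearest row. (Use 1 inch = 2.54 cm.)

Finished = 42.5 + 1.5 = 44 inches.
44 inches × 2.54 = 111.76 cm.
17/7.5 = 2.267 sts per cm; 111.76 × 2.267 = 253.32 sts.
Next multiple of 7 → 259.
33 inches = 83.82 cm; × 3.4 = 284.99 → 285 rows.

Cast on 259 stitches; work 285 rows.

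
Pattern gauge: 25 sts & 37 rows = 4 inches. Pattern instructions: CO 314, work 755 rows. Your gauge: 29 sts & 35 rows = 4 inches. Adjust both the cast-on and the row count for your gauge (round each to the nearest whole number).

Cast on 364 stitches; work 714 rows.

Stitches: 314 × 29/25 = 364.24 → 364.
Rows: 755 × 35/37 = 714.19 → 714.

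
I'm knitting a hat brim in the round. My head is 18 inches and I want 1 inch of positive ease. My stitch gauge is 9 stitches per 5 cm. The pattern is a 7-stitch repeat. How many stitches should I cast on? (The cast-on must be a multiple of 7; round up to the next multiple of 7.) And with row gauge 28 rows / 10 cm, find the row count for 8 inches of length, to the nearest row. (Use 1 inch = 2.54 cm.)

Cast on 91 stitches; work 57 rows.

Finished = 18 + 1 = 19 inches.
19 inches × 2.54 = 48.26 cm.
9/5 = 1.8 sts per cm; 48.26 × 1.8 = 86.87 sts.
Next multiple of 7 → 91.
8 inches = 20.32 cm; × 2.8 = 56.90 → 57 rows.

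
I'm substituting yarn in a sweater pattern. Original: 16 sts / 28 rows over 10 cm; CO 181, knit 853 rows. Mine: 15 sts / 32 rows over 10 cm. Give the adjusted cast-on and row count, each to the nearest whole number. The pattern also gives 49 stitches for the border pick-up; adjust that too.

Cast on 170 stitches; work 975 rows; border pick-up 46 stitches.

Stitches: 181 × 15/16 = 169.69 → 170.
Rows: 853 × 32/28 = 974.86 → 975.
border pick-up: 49 × 15/16 = 45.94 → 46.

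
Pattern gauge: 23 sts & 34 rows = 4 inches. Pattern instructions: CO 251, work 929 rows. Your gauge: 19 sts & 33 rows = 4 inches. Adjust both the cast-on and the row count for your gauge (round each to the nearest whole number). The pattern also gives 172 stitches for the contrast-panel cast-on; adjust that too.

Cast on 207 stitches; work 902 rows; contrast-panel cast-on 142 stitches.

Stitches: 251 × 19/23 = 207.35 → 207.
Rows: 929 × 33/34 = 901.68 → 902.
contrast-panel cast-on: 172 × 19/23 = 142.09 → 142.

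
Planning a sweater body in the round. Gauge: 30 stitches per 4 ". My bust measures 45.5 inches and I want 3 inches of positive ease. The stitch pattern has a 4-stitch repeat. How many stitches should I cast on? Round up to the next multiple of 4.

Finished = 45.5 + 3 = 48.5 inches.
30 / 4 = 7.5 sts/in.
48.5 × 7.5 = 363.75 sts.
Next multiple of 4: 364.

364 stitches.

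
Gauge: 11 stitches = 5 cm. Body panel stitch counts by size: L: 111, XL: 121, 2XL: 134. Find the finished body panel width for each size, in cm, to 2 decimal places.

L 50.45 cm; XL 55.00 cm; 2XL 60.91 cm.

11/5 = 2.2 sts per cm.
L: 111 / 2.2 = 50.455 → 50.45 cm.
XL: 121 / 2.2 = 55.000 → 55.00 cm.
2XL: 134 / 2.2 = 60.909 → 60.91 cm.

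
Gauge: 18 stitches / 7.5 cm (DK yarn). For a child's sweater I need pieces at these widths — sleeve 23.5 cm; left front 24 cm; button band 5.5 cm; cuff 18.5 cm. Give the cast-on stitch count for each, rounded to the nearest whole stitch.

Rate = 18/7.5 = 2.4 sts per cm.
sleeve: 23.5 × 2.4 = 56.40 → 56.
left front: 24 × 2.4 = 57.60 → 58.
button band: 5.5 × 2.4 = 13.20 → 13.
cuff: 18.5 × 2.4 = 44.40 → 44.

sleeve 56; left front 58; button band 13; cuff 44.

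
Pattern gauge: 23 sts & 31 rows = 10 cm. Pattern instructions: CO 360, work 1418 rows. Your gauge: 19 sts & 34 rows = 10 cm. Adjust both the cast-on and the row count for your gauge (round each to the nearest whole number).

Stitches: 360 × 19/23 = 297.39 → 297.
Rows: 1418 × 34/31 = 1555.23 → 1555.

Cast on 297 stitches; work 1555 rows.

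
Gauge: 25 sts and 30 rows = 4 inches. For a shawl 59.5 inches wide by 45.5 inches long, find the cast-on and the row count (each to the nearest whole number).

Stitch gauge = 25/4 = 6.25 sts/in; 59.5 × 6.25 = 371.88 → 372 sts.
Row gauge = 30/4 = 7.5 rows/in; 45.5 × 7.5 = 341.25 → 341 rows.

Cast on 372 stitches and work 341 rows.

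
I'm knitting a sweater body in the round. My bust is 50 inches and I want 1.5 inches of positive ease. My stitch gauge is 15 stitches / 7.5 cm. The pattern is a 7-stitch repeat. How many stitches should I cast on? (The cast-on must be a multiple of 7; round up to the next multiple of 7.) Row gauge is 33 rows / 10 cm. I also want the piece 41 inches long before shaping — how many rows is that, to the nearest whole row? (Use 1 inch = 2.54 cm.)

Finished = 50 + 1.5 = 51.5 inches.
51.5 inches × 2.54 = 130.81 cm.
15/7.5 = 2 sts per cm; 130.81 × 2 = 261.62 sts.
Next multiple of 7 → 266.
41 inches = 104.14 cm; × 3.3 = 343.66 → 344 rows.

Cast on 266 stitches; work 344 rows.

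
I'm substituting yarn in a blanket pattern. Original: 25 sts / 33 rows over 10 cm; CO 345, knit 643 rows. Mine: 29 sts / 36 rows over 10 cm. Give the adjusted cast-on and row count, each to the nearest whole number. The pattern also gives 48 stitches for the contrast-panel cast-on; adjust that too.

Stitches: 345 × 29/25 = 400.20 → 400.
Rows: 643 × 36/33 = 701.45 → 701.
contrast-panel cast-on: 48 × 29/25 = 55.68 → 56.

Cast on 400 stitches; work 701 rows; contrast-panel cast-on 56 stitches.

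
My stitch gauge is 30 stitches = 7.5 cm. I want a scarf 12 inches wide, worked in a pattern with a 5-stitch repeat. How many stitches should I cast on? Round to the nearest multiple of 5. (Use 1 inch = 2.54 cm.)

12 in = 12 × 2.54 = 30.48 cm.
30 / 7.5 = 4 sts/cm.
30.48 × 4 = 121.92 sts.
→ 120.

120 stitches.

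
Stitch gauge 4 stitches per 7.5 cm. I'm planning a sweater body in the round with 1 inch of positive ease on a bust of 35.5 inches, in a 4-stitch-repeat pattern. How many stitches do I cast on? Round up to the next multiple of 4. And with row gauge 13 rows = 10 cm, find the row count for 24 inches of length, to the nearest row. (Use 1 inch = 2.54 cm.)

Cast on 52 stitches; work 79 rows.

Finished = 35.5 + 1 = 36.5 inches.
36.5 inches × 2.54 = 92.71 cm.
4/7.5 = 0.533 sts per cm; 92.71 × 0.533 = 49.45 sts.
Next multiple of 4 → 52.
24 inches = 60.96 cm; × 1.3 = 79.25 → 79 rows.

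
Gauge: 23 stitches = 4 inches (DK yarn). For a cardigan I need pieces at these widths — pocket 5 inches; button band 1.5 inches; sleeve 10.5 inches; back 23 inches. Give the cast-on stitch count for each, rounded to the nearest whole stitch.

pocket 29; button band 9; sleeve 60; back 132.

Rate = 23/4 = 5.75 sts per in.
pocket: 5 × 5.75 = 28.75 → 29.
button band: 1.5 × 5.75 = 8.62 → 9.
sleeve: 10.5 × 5.75 = 60.38 → 60.
back: 23 × 5.75 = 132.25 → 132.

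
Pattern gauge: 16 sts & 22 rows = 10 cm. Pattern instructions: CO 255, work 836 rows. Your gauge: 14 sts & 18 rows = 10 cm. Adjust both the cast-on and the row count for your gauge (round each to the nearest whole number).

Cast on 223 stitches; work 684 rows.

Stitches: 255 × 14/16 = 223.12 → 223.
Rows: 836 × 18/22 = 684.00 → 684.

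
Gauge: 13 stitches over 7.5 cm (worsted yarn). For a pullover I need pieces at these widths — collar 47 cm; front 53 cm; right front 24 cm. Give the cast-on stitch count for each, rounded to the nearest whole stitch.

Rate = 13/7.5 = 1.733 sts per cm.
collar: 47 × 1.733 = 81.47 → 81.
front: 53 × 1.733 = 91.87 → 92.
right front: 24 × 1.733 = 41.60 → 42.

collar 81; front 92; right front 42.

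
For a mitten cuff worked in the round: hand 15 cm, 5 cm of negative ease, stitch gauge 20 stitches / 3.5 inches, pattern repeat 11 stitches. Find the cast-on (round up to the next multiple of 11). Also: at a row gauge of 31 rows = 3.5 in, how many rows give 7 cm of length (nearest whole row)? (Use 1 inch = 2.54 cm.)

Cast on 33 stitches; work 24 rows.

Finished = 15 − 5 = 10 cm.
10 cm × 1/2.54 = 3.94 inches.
20/3.5 = 5.714 sts per in; 3.94 × 5.714 = 22.50 sts.
Next multiple of 11 → 33.
7 cm = 2.76 inches; × 8.857 = 24.41 → 24 rows.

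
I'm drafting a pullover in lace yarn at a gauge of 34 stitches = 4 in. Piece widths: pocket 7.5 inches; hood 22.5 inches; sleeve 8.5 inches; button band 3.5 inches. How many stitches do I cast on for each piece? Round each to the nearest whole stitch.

Rate = 34/4 = 8.5 sts per in.
pocket: 7.5 × 8.5 = 63.75 → 64.
hood: 22.5 × 8.5 = 191.25 → 191.
sleeve: 8.5 × 8.5 = 72.25 → 72.
button band: 3.5 × 8.5 = 29.75 → 30.

pocket 64; hood 191; sleeve 72; button band 30.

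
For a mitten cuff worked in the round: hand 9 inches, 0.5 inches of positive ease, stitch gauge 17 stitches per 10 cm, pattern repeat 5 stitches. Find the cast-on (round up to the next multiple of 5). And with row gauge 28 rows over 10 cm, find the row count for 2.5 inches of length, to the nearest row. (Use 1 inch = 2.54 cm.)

Finished = 9 + 0.5 = 9.5 inches.
9.5 inches × 2.54 = 24.13 cm.
17/10 = 1.7 sts per cm; 24.13 × 1.7 = 41.02 sts.
Next multiple of 5 → 45.
2.5 inches = 6.35 cm; × 2.8 = 17.78 → 18 rows.

Cast on 45 stitches; work 18 rows.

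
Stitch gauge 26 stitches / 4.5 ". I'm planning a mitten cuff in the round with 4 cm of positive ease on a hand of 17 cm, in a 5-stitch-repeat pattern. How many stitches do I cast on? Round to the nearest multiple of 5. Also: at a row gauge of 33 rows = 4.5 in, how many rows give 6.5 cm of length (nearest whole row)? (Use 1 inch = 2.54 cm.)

Finished = 17 + 4 = 21 cm.
21 cm × 1/2.54 = 8.27 inches.
26/4.5 = 5.778 sts per in; 8.27 × 5.778 = 47.77 sts.
Nearest multiple of 5 → 50.
6.5 cm = 2.56 inches; × 7.333 = 18.77 → 19 rows.

Cast on 50 stitches; work 19 rows.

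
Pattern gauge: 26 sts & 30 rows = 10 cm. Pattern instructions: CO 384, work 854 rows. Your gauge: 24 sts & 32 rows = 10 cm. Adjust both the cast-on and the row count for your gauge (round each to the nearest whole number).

Stitches: 384 × 24/26 = 354.46 → 354.
Rows: 854 × 32/30 = 910.93 → 911.

Cast on 354 stitches; work 911 rows.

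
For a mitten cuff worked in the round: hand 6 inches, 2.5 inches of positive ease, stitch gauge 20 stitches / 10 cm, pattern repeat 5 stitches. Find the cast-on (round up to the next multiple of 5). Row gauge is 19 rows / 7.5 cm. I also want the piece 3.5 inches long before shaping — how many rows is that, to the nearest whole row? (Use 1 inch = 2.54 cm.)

Cast on 45 stitches; work 23 rows.

Finished = 6 + 2.5 = 8.5 inches.
8.5 inches × 2.54 = 21.59 cm.
20/10 = 2 sts per cm; 21.59 × 2 = 43.18 sts.
Next multiple of 5 → 45.
3.5 inches = 8.89 cm; × 2.533 = 22.52 → 23 rows.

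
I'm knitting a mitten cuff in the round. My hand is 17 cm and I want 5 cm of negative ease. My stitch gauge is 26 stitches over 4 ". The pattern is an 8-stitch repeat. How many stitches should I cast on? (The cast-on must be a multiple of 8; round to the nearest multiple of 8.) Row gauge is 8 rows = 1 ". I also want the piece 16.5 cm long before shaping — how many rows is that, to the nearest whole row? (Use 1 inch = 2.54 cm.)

Finished = 17 − 5 = 12 cm.
12 cm × 1/2.54 = 4.72 inches.
26/4 = 6.5 sts per in; 4.72 × 6.5 = 30.71 sts.
Nearest multiple of 8 → 32.
16.5 cm = 6.50 inches; × 8 = 51.97 → 52 rows.

Cast on 32 stitches; work 52 rows.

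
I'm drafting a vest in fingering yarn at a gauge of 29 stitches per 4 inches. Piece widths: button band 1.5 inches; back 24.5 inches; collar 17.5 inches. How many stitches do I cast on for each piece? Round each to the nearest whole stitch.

button band 11; back 178; collar 127.

Rate = 29/4 = 7.25 sts per in.
button band: 1.5 × 7.25 = 10.88 → 11.
back: 24.5 × 7.25 = 177.62 → 178.
collar: 17.5 × 7.25 = 126.88 → 127.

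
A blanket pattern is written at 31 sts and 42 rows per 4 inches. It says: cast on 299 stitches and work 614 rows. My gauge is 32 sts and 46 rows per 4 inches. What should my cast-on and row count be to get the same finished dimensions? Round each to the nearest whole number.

Stitches: 299 × 32/31 = 308.65 → 309.
Rows: 614 × 46/42 = 672.48 → 672.

Cast on 309 stitches; work 672 rows.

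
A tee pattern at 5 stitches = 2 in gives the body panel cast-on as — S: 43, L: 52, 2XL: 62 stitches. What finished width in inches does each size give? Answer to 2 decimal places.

S 17.20 inches; L 20.80 inches; 2XL 24.80 inches.

5/2 = 2.5 sts per in.
S: 43 / 2.5 = 17.200 → 17.20 in.
L: 52 / 2.5 = 20.800 → 20.80 in.
2XL: 62 / 2.5 = 24.800 → 24.80 in.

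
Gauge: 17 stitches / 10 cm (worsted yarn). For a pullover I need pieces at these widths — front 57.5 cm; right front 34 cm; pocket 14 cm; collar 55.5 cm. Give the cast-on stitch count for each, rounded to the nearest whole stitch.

Rate = 17/10 = 1.7 sts per cm.
front: 57.5 × 1.7 = 97.75 → 98.
right front: 34 × 1.7 = 57.80 → 58.
pocket: 14 × 1.7 = 23.80 → 24.
collar: 55.5 × 1.7 = 94.35 → 94.

front 98; right front 58; pocket 24; collar 94.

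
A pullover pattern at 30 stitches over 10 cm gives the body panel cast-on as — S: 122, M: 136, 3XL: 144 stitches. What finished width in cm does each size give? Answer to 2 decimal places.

S 40.67 cm; M 45.33 cm; 3XL 48.00 cm.

30/10 = 3 sts per cm.
S: 122 / 3 = 40.667 → 40.67 cm.
M: 136 / 3 = 45.333 → 45.33 cm.
3XL: 144 / 3 = 48.000 → 48.00 cm.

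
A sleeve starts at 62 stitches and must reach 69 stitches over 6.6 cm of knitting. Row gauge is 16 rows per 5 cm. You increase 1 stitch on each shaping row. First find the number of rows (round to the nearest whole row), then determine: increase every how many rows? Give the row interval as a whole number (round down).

Increase every 3rd row.

Rows = 6.6 × 3.2 = 21.1 → 21 rows.
Stitches to add: 7 → 7 shaping rows (at 1 st each).
21 / 7 = 3.00 → every 3 rows.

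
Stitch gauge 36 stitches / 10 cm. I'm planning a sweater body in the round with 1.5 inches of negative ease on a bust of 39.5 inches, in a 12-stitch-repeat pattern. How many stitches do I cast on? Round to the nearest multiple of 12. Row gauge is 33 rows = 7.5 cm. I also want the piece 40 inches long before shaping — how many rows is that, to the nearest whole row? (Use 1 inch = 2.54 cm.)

Finished = 39.5 − 1.5 = 38 inches.
38 inches × 2.54 = 96.52 cm.
36/10 = 3.6 sts per cm; 96.52 × 3.6 = 347.47 sts.
Nearest multiple of 12 → 348.
40 inches = 101.60 cm; × 4.4 = 447.04 → 447 rows.

Cast on 348 stitches; work 447 rows.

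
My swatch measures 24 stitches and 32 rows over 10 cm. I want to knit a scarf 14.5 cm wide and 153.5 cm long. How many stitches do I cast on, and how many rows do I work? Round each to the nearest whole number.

Cast on 35 stitches and work 491 rows.

Stitch gauge = 24/10 = 2.4 sts/cm; 14.5 × 2.4 = 34.80 → 35 sts.
Row gauge = 32/10 = 3.2 rows/cm; 153.5 × 3.2 = 491.20 → 491 rows.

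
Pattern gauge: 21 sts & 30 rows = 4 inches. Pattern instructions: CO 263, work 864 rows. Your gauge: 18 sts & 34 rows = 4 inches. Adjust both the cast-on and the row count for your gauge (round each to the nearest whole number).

Cast on 225 stitches; work 979 rows.

Stitches: 263 × 18/21 = 225.43 → 225.
Rows: 864 × 34/30 = 979.20 → 979.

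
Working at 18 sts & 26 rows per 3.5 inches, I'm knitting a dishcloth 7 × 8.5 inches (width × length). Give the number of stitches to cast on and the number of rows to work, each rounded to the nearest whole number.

Cast on 36 stitches and work 63 rows.

Stitch gauge = 18/3.5 = 5.143 sts/in; 7 × 5.143 = 36.00 → 36 sts.
Row gauge = 26/3.5 = 7.429 rows/in; 8.5 × 7.429 = 63.14 → 63 rows.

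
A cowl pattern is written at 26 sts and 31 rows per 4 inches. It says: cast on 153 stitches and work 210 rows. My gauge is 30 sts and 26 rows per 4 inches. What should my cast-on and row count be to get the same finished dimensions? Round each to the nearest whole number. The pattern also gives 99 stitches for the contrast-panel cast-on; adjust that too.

Stitches: 153 × 30/26 = 176.54 → 177.
Rows: 210 × 26/31 = 176.13 → 176.
contrast-panel cast-on: 99 × 30/26 = 114.23 → 114.

Cast on 177 stitches; work 176 rows; contrast-panel cast-on 114 stitches.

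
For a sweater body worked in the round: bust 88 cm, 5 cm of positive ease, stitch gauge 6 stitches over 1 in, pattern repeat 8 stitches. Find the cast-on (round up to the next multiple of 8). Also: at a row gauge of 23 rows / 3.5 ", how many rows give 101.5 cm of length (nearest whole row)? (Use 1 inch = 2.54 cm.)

Finished = 88 + 5 = 93 cm.
93 cm × 1/2.54 = 36.61 inches.
6/1 = 6 sts per in; 36.61 × 6 = 219.69 sts.
Next multiple of 8 → 224.
101.5 cm = 39.96 inches; × 6.571 = 262.60 → 263 rows.

Cast on 224 stitches; work 263 rows.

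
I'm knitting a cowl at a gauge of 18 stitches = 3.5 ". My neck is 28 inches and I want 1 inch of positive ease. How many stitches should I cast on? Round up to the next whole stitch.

Finished = 28 + 1 = 29 in.
18 / 3.5 = 5.143 sts per inch.
29.00 × 5.143 = 149.14 sts.
→ 150 sts.

Cast on 150 stitches.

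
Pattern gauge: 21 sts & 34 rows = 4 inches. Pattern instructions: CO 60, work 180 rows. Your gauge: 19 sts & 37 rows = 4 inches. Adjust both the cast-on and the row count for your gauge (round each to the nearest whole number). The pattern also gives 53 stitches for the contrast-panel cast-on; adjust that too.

Cast on 54 stitches; work 196 rows; contrast-panel cast-on 48 stitches.

Stitches: 60 × 19/21 = 54.29 → 54.
Rows: 180 × 37/34 = 195.88 → 196.
contrast-panel cast-on: 53 × 19/21 = 47.95 → 48.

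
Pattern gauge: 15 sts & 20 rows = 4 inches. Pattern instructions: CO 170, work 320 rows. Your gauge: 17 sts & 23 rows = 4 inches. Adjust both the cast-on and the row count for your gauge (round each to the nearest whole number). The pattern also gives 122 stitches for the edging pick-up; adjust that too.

Stitches: 170 × 17/15 = 192.67 → 193.
Rows: 320 × 23/20 = 368.00 → 368.
edging pick-up: 122 × 17/15 = 138.27 → 138.

Cast on 193 stitches; work 368 rows; edging pick-up 138 stitches.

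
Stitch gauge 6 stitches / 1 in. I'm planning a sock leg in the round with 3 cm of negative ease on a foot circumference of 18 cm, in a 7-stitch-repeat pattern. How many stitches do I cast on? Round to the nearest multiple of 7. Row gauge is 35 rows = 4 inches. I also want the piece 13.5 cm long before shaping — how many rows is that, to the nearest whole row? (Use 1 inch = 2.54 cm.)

Cast on 35 stitches; work 47 rows.

Finished = 18 − 3 = 15 cm.
15 cm × 1/2.54 = 5.91 inches.
6/1 = 6 sts per in; 5.91 × 6 = 35.43 sts.
Nearest multiple of 7 → 35.
13.5 cm = 5.31 inches; × 8.75 = 46.51 → 47 rows.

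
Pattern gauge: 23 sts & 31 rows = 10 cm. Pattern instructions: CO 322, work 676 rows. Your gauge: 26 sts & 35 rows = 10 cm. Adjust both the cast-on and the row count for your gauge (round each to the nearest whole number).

Stitches: 322 × 26/23 = 364.00 → 364.
Rows: 676 × 35/31 = 763.23 → 763.

Cast on 364 stitches; work 763 rows.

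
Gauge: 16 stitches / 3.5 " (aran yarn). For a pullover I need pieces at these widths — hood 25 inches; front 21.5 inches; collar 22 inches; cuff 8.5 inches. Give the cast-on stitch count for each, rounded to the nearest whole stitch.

hood 114; front 98; collar 101; cuff 39.

Rate = 16/3.5 = 4.571 sts per in.
hood: 25 × 4.571 = 114.29 → 114.
front: 21.5 × 4.571 = 98.29 → 98.
collar: 22 × 4.571 = 100.57 → 101.
cuff: 8.5 × 4.571 = 38.86 → 39.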